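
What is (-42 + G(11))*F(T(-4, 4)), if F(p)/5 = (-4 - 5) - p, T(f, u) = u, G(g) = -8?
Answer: 3250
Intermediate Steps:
F(p) = -45 - 5*p (F(p) = 5*((-4 - 5) - p) = 5*(-9 - p) = -45 - 5*p)
(-42 + G(11))*F(T(-4, 4)) = (-42 - 8)*(-45 - 5*4) = -50*(-45 - 20) = -50*(-65) = 3250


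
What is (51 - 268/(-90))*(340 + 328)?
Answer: 1622572/45 ≈ 36057.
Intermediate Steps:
(51 - 268/(-90))*(340 + 328) = (51 - 268*(-1/90))*668 = (51 + 134/45)*668 = (2429/45)*668 = 1622572/45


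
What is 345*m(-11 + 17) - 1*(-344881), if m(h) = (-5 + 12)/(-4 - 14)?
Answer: 2068481/6 ≈ 3.4475e+5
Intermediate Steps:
m(h) = -7/18 (m(h) = 7/(-18) = 7*(-1/18) = -7/18)
345*m(-11 + 17) - 1*(-344881) = 345*(-7/18) - 1*(-344881) = -805/6 + 344881 = 2068481/6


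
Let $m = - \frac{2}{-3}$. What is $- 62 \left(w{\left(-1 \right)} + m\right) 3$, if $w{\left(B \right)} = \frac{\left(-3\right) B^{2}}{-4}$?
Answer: $- \frac{527}{2} \approx -263.5$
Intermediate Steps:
$w{\left(B \right)} = \frac{3 B^{2}}{4}$ ($w{\left(B \right)} = - 3 B^{2} \left(- \frac{1}{4}\right) = \frac{3 B^{2}}{4}$)
$m = \frac{2}{3}$ ($m = \left(-2\right) \left(- \frac{1}{3}\right) = \frac{2}{3} \approx 0.66667$)
$- 62 \left(w{\left(-1 \right)} + m\right) 3 = - 62 \left(\frac{3 \left(-1\right)^{2}}{4} + \frac{2}{3}\right) 3 = - 62 \left(\frac{3}{4} \cdot 1 + \frac{2}{3}\right) 3 = - 62 \left(\frac{3}{4} + \frac{2}{3}\right) 3 = - 62 \cdot \frac{17}{12} \cdot 3 = \left(-62\right) \frac{17}{4} = - \frac{527}{2}$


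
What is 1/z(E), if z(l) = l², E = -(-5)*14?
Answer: 1/4900 ≈ 0.00020408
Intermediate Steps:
E = 70 (E = -1*(-70) = 70)
1/z(E) = 1/(70²) = 1/4900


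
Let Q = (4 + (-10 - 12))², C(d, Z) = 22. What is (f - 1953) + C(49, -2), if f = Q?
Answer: -1607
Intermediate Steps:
Q = 324 (Q = (4 - 22)² = (-18)² = 324)
f = 324
(f - 1953) + C(49, -2) = (324 - 1953) + 22 = -1629 + 22 = -1607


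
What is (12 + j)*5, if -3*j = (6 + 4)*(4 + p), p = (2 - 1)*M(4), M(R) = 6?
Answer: -320/3 ≈ -106.67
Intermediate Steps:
p = 6 (p = (2 - 1)*6 = 1*6 = 6)
j = -100/3 (j = -(6 + 4)*(4 + 6)/3 = -10*10/3 = -1/3*100 = -100/3 ≈ -33.333)
(12 + j)*5 = (12 - 100/3)*5 = -64/3*5 = -320/3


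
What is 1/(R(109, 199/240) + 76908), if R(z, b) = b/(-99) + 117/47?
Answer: 1116720/85887472327 ≈ 1.3002e-5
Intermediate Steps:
R(z, b) = 117/47 - b/99 (R(z, b) = b*(-1/99) + 117*(1/47) = -b/99 + 117/47 = 117/47 - b/99)
1/(R(109, 199/240) + 76908) = 1/((117/47 - 199/(99*240)) + 76908) = 1/((117/47 - 1/99*199/240) + 76908) = 1/((117/47 - 199/23760) + 76908) = 1/(2770567/1116720 + 76908) = 1/(85887472327/1116720) = 1116720/85887472327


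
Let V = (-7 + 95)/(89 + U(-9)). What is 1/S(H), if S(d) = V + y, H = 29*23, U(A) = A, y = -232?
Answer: -10/2309 ≈ -0.0043309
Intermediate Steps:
H = 667
V = 11/10 (V = (-7 + 95)/(89 - 9) = 88/80 = 88*(1/80) = 11/10 ≈ 1.1000)
S(d) = -2309/10 (S(d) = 11/10 - 232 = -2309/10)
1/S(H) = 1/(-2309/10) = -10/2309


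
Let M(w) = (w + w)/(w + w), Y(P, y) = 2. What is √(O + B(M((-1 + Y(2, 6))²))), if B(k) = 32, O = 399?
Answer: √431 ≈ 20.761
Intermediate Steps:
M(w) = 1 (M(w) = (2*w)/((2*w)) = (2*w)*(1/(2*w)) = 1)
√(O + B(M((-1 + Y(2, 6))²))) = √(399 + 32) = √431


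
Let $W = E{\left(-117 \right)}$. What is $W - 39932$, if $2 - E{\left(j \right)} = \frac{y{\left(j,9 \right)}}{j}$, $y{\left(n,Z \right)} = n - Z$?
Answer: $- \frac{519104}{13} \approx -39931.0$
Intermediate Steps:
$E{\left(j \right)} = 2 - \frac{-9 + j}{j}$ ($E{\left(j \right)} = 2 - \frac{j - 9}{j} = 2 - \frac{-9 + j}{j}$)
$W = \frac{12}{13}$ ($W = \frac{9 - 117}{-117} = \left(- \frac{1}{117}\right) \left(-108\right) = \frac{12}{13} \approx 0.92308$)
$W - 39932 = \frac{12}{13} - 39932 = - \frac{519104}{13}$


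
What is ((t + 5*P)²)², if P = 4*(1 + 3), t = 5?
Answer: 52200625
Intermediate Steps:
P = 16 (P = 4*4 = 16)
((t + 5*P)²)² = ((5 + 5*16)²)² = ((5 + 80)²)² = (85²)² = 7225² = 52200625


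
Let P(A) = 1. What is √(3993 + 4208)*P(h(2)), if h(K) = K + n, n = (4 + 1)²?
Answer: √8201 ≈ 90.559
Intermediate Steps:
n = 25 (n = 5² = 25)
h(K) = 25 + K (h(K) = K + 25 = 25 + K)
√(3993 + 4208)*P(h(2)) = √(3993 + 4208)*1 = √8201*1 = √8201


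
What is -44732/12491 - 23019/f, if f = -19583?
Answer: -588456427/244611253 ≈ -2.4057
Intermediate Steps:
-44732/12491 - 23019/f = -44732/12491 - 23019/(-19583) = -44732*1/12491 - 23019*(-1/19583) = -44732/12491 + 23019/19583 = -588456427/244611253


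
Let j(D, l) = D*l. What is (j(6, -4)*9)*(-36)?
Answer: 7776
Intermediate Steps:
(j(6, -4)*9)*(-36) = ((6*(-4))*9)*(-36) = -24*9*(-36) = -216*(-36) = 7776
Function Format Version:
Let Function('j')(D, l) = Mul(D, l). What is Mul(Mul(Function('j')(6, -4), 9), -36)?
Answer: 7776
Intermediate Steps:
Mul(Mul(Function('j')(6, -4), 9), -36) = Mul(Mul(Mul(6, -4), 9), -36) = Mul(Mul(-24, 9), -36) = Mul(-216, -36) = 7776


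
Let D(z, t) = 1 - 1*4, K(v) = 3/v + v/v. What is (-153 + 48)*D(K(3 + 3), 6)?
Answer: 315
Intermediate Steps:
K(v) = 1 + 3/v (K(v) = 3/v + 1 = 1 + 3/v)
D(z, t) = -3 (D(z, t) = 1 - 4 = -3)
(-153 + 48)*D(K(3 + 3), 6) = (-153 + 48)*(-3) = -105*(-3) = 315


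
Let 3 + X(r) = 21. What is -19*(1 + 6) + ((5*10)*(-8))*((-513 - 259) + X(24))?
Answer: 301467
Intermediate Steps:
X(r) = 18 (X(r) = -3 + 21 = 18)
-19*(1 + 6) + ((5*10)*(-8))*((-513 - 259) + X(24)) = -19*(1 + 6) + ((5*10)*(-8))*((-513 - 259) + 18) = -19*7 + (50*(-8))*(-772 + 18) = -133 - 400*(-754) = -133 + 301600 = 301467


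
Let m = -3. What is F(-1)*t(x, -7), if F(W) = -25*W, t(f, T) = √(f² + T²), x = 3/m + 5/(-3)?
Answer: 25*√505/3 ≈ 187.27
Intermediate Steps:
x = -8/3 (x = 3/(-3) + 5/(-3) = 3*(-⅓) + 5*(-⅓) = -1 - 5/3 = -8/3 ≈ -2.6667)
t(f, T) = √(T² + f²)
F(-1)*t(x, -7) = (-25*(-1))*√((-7)² + (-8/3)²) = 25*√(49 + 64/9) = 25*√(505/9) = 25*(√505/3) = 25*√505/3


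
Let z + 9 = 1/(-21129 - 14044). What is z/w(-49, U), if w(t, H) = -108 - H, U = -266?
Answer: -158279/2778667 ≈ -0.056962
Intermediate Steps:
z = -316558/35173 (z = -9 + 1/(-21129 - 14044) = -9 + 1/(-35173) = -9 - 1/35173 = -316558/35173 ≈ -9.0000)
z/w(-49, U) = -316558/(35173*(-108 - 1*(-266))) = -316558/(35173*(-108 + 266)) = -316558/35173/158 = -316558/35173*1/158 = -158279/2778667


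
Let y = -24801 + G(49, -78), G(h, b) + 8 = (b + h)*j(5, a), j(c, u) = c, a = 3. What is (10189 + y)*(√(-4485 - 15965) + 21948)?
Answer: -324062220 - 73825*I*√818 ≈ -3.2406e+8 - 2.1114e+6*I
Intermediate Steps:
G(h, b) = -8 + 5*b + 5*h (G(h, b) = -8 + (b + h)*5 = -8 + (5*b + 5*h) = -8 + 5*b + 5*h)
y = -24954 (y = -24801 + (-8 + 5*(-78) + 5*49) = -24801 + (-8 - 390 + 245) = -24801 - 153 = -24954)
(10189 + y)*(√(-4485 - 15965) + 21948) = (10189 - 24954)*(√(-4485 - 15965) + 21948) = -14765*(√(-20450) + 21948) = -14765*(5*I*√818 + 21948) = -14765*(21948 + 5*I*√818) = -324062220 - 73825*I*√818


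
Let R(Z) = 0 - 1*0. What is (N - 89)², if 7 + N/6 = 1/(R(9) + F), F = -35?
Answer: 21077281/1225 ≈ 17206.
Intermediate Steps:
R(Z) = 0 (R(Z) = 0 + 0 = 0)
N = -1476/35 (N = -42 + 6/(0 - 35) = -42 + 6/(-35) = -42 + 6*(-1/35) = -42 - 6/35 = -1476/35 ≈ -42.171)
(N - 89)² = (-1476/35 - 89)² = (-4591/35)² = 21077281/1225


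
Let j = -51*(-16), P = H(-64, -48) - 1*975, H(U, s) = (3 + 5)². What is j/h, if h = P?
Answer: -816/911 ≈ -0.89572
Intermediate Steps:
H(U, s) = 64 (H(U, s) = 8² = 64)
P = -911 (P = 64 - 1*975 = 64 - 975 = -911)
j = 816
h = -911
j/h = 816/(-911) = 816*(-1/911) = -816/911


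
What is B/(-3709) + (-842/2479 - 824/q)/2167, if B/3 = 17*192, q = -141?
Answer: -7409824299730/2809385807217 ≈ -2.6375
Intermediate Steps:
B = 9792 (B = 3*(17*192) = 3*3264 = 9792)
B/(-3709) + (-842/2479 - 824/q)/2167 = 9792/(-3709) + (-842/2479 - 824/(-141))/2167 = 9792*(-1/3709) + (-842*1/2479 - 824*(-1/141))*(1/2167) = -9792/3709 + (-842/2479 + 824/141)*(1/2167) = -9792/3709 + (1923974/349539)*(1/2167) = -9792/3709 + 1923974/757451013 = -7409824299730/2809385807217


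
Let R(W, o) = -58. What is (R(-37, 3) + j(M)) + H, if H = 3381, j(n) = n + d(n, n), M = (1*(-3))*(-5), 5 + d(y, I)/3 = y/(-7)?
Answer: 23216/7 ≈ 3316.6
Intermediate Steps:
d(y, I) = -15 - 3*y/7 (d(y, I) = -15 + 3*(y/(-7)) = -15 + 3*(y*(-1/7)) = -15 + 3*(-y/7) = -15 - 3*y/7)
M = 15 (M = -3*(-5) = 15)
j(n) = -15 + 4*n/7 (j(n) = n + (-15 - 3*n/7) = -15 + 4*n/7)
(R(-37, 3) + j(M)) + H = (-58 + (-15 + (4/7)*15)) + 3381 = (-58 + (-15 + 60/7)) + 3381 = (-58 - 45/7) + 3381 = -451/7 + 3381 = 23216/7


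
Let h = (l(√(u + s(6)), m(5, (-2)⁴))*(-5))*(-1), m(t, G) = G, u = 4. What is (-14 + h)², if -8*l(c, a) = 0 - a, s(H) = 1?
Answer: 16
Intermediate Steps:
l(c, a) = a/8 (l(c, a) = -(0 - a)/8 = -(-1)*a/8 = a/8)
h = 10 (h = (((⅛)*(-2)⁴)*(-5))*(-1) = (((⅛)*16)*(-5))*(-1) = (2*(-5))*(-1) = -10*(-1) = 10)
(-14 + h)² = (-14 + 10)² = (-4)² = 16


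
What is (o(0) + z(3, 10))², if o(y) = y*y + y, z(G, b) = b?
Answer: 100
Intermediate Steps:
o(y) = y + y² (o(y) = y² + y = y + y²)
(o(0) + z(3, 10))² = (0*(1 + 0) + 10)² = (0*1 + 10)² = (0 + 10)² = 10² = 100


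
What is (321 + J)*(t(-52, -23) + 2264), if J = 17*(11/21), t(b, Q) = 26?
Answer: 15865120/21 ≈ 7.5548e+5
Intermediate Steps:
J = 187/21 (J = 17*(11*(1/21)) = 17*(11/21) = 187/21 ≈ 8.9048)
(321 + J)*(t(-52, -23) + 2264) = (321 + 187/21)*(26 + 2264) = (6928/21)*2290 = 15865120/21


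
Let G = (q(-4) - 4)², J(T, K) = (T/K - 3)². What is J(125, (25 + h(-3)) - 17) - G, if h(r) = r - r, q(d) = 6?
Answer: 9945/64 ≈ 155.39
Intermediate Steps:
h(r) = 0
J(T, K) = (-3 + T/K)²
G = 4 (G = (6 - 4)² = 2² = 4)
J(125, (25 + h(-3)) - 17) - G = (-1*125 + 3*((25 + 0) - 17))²/((25 + 0) - 17)² - 1*4 = (-125 + 3*(25 - 17))²/(25 - 17)² - 4 = (-125 + 3*8)²/8² - 4 = (-125 + 24)²/64 - 4 = (1/64)*(-101)² - 4 = (1/64)*10201 - 4 = 10201/64 - 4 = 9945/64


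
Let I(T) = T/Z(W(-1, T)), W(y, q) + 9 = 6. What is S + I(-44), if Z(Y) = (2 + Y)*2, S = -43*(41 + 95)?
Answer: -5826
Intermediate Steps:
S = -5848 (S = -43*136 = -5848)
W(y, q) = -3 (W(y, q) = -9 + 6 = -3)
Z(Y) = 4 + 2*Y
I(T) = -T/2 (I(T) = T/(4 + 2*(-3)) = T/(4 - 6) = T/(-2) = T*(-1/2) = -T/2)
S + I(-44) = -5848 - 1/2*(-44) = -5848 + 22 = -5826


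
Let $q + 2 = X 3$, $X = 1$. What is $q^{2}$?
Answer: $1$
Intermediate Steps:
$q = 1$ ($q = -2 + 1 \cdot 3 = -2 + 3 = 1$)
$q^{2} = 1^{2} = 1$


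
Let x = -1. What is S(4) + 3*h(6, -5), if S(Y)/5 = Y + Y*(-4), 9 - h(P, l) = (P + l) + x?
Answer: -33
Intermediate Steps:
h(P, l) = 10 - P - l (h(P, l) = 9 - ((P + l) - 1) = 9 - (-1 + P + l) = 9 + (1 - P - l) = 10 - P - l)
S(Y) = -15*Y (S(Y) = 5*(Y + Y*(-4)) = 5*(Y - 4*Y) = 5*(-3*Y) = -15*Y)
S(4) + 3*h(6, -5) = -15*4 + 3*(10 - 1*6 - 1*(-5)) = -60 + 3*(10 - 6 + 5) = -60 + 3*9 = -60 + 27 = -33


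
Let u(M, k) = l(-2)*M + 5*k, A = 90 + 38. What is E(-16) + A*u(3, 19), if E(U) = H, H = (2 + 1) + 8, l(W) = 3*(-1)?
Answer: 11019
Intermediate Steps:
l(W) = -3
H = 11 (H = 3 + 8 = 11)
A = 128
E(U) = 11
u(M, k) = -3*M + 5*k
E(-16) + A*u(3, 19) = 11 + 128*(-3*3 + 5*19) = 11 + 128*(-9 + 95) = 11 + 128*86 = 11 + 11008 = 11019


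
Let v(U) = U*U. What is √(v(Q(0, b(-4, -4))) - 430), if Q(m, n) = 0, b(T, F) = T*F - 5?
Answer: I*√430 ≈ 20.736*I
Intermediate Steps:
b(T, F) = -5 + F*T (b(T, F) = F*T - 5 = -5 + F*T)
v(U) = U²
√(v(Q(0, b(-4, -4))) - 430) = √(0² - 430) = √(0 - 430) = √(-430) = I*√430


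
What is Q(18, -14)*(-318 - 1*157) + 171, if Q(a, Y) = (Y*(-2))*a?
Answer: -239229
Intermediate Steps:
Q(a, Y) = -2*Y*a (Q(a, Y) = (-2*Y)*a = -2*Y*a)
Q(18, -14)*(-318 - 1*157) + 171 = (-2*(-14)*18)*(-318 - 1*157) + 171 = 504*(-318 - 157) + 171 = 504*(-475) + 171 = -239400 + 171 = -239229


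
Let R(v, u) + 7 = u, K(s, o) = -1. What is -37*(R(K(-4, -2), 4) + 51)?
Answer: -1776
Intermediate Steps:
R(v, u) = -7 + u
-37*(R(K(-4, -2), 4) + 51) = -37*((-7 + 4) + 51) = -37*(-3 + 51) = -37*48 = -1776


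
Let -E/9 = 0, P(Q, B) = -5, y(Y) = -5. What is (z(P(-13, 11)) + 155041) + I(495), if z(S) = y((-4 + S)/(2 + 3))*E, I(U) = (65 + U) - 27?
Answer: 155574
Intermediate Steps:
E = 0 (E = -9*0 = 0)
I(U) = 38 + U
z(S) = 0 (z(S) = -5*0 = 0)
(z(P(-13, 11)) + 155041) + I(495) = (0 + 155041) + (38 + 495) = 155041 + 533 = 155574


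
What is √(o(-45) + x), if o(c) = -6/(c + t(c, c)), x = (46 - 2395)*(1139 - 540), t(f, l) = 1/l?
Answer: 24*I*√2506722189/1013 ≈ 1186.2*I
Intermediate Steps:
x = -1407051 (x = -2349*599 = -1407051)
o(c) = -6/(c + 1/c)
√(o(-45) + x) = √(-6*(-45)/(1 + (-45)²) - 1407051) = √(-6*(-45)/(1 + 2025) - 1407051) = √(-6*(-45)/2026 - 1407051) = √(-6*(-45)*1/2026 - 1407051) = √(135/1013 - 1407051) = √(-1425342528/1013) = 24*I*√2506722189/1013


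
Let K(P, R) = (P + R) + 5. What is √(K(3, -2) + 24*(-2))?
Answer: I*√42 ≈ 6.4807*I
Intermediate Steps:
K(P, R) = 5 + P + R
√(K(3, -2) + 24*(-2)) = √((5 + 3 - 2) + 24*(-2)) = √(6 - 48) = √(-42) = I*√42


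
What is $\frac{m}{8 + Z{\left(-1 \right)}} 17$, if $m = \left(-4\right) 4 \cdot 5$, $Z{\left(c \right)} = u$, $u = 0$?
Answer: $-170$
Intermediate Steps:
$Z{\left(c \right)} = 0$
$m = -80$ ($m = \left(-16\right) 5 = -80$)
$\frac{m}{8 + Z{\left(-1 \right)}} 17 = - \frac{80}{8 + 0} \cdot 17 = - \frac{80}{8} \cdot 17 = \left(-80\right) \frac{1}{8} \cdot 17 = \left(-10\right) 17 = -170$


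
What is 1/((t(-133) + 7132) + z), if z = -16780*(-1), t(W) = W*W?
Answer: 1/41601 ≈ 2.4038e-5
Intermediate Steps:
t(W) = W²
z = 16780
1/((t(-133) + 7132) + z) = 1/(((-133)² + 7132) + 16780) = 1/((17689 + 7132) + 16780) = 1/(24821 + 16780) = 1/41601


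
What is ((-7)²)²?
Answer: 2401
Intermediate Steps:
((-7)²)² = 49² = 2401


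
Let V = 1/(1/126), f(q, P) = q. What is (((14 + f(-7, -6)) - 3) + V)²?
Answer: 16900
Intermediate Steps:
V = 126 (V = 1/(1/126) = 126)
(((14 + f(-7, -6)) - 3) + V)² = (((14 - 7) - 3) + 126)² = ((7 - 3) + 126)² = (4 + 126)² = 130² = 16900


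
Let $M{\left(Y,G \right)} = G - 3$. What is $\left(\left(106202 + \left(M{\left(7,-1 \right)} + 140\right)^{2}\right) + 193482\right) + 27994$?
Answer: $346174$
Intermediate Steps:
$M{\left(Y,G \right)} = -3 + G$
$\left(\left(106202 + \left(M{\left(7,-1 \right)} + 140\right)^{2}\right) + 193482\right) + 27994 = \left(\left(106202 + \left(\left(-3 - 1\right) + 140\right)^{2}\right) + 193482\right) + 27994 = \left(\left(106202 + \left(-4 + 140\right)^{2}\right) + 193482\right) + 27994 = \left(\left(106202 + 136^{2}\right) + 193482\right) + 27994 = \left(\left(106202 + 18496\right) + 193482\right) + 27994 = \left(124698 + 193482\right) + 27994 = 318180 + 27994 = 346174$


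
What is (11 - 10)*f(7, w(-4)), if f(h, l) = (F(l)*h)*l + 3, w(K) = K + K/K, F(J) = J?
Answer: 66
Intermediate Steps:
w(K) = 1 + K (w(K) = K + 1 = 1 + K)
f(h, l) = 3 + h*l² (f(h, l) = (l*h)*l + 3 = (h*l)*l + 3 = h*l² + 3 = 3 + h*l²)
(11 - 10)*f(7, w(-4)) = (11 - 10)*(3 + 7*(1 - 4)²) = 1*(3 + 7*(-3)²) = 1*(3 + 7*9) = 1*(3 + 63) = 1*66 = 66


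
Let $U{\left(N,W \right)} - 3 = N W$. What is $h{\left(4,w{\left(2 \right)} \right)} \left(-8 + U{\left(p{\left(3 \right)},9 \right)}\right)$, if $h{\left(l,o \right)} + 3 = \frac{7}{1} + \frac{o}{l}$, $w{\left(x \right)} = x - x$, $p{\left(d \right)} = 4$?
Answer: $124$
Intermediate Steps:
$w{\left(x \right)} = 0$
$h{\left(l,o \right)} = 4 + \frac{o}{l}$ ($h{\left(l,o \right)} = -3 + \left(\frac{7}{1} + \frac{o}{l}\right) = -3 + \left(7 \cdot 1 + \frac{o}{l}\right) = -3 + \left(7 + \frac{o}{l}\right) = 4 + \frac{o}{l}$)
$U{\left(N,W \right)} = 3 + N W$
$h{\left(4,w{\left(2 \right)} \right)} \left(-8 + U{\left(p{\left(3 \right)},9 \right)}\right) = \left(4 + \frac{0}{4}\right) \left(-8 + \left(3 + 4 \cdot 9\right)\right) = \left(4 + 0 \cdot \frac{1}{4}\right) \left(-8 + \left(3 + 36\right)\right) = \left(4 + 0\right) \left(-8 + 39\right) = 4 \cdot 31 = 124$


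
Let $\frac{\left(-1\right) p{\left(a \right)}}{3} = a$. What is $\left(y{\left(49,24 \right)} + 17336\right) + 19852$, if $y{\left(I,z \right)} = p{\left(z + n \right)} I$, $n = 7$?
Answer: $32631$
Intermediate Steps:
$p{\left(a \right)} = - 3 a$
$y{\left(I,z \right)} = I \left(-21 - 3 z\right)$ ($y{\left(I,z \right)} = - 3 \left(z + 7\right) I = - 3 \left(7 + z\right) I = \left(-21 - 3 z\right) I = I \left(-21 - 3 z\right)$)
$\left(y{\left(49,24 \right)} + 17336\right) + 19852 = \left(3 \cdot 49 \left(-7 - 24\right) + 17336\right) + 19852 = \left(3 \cdot 49 \left(-31\right) + 17336\right) + 19852 = \left(-4557 + 17336\right) + 19852 = 12779 + 19852 = 32631$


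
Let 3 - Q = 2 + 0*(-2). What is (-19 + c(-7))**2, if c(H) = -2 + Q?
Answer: 400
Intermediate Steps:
Q = 1 (Q = 3 - (2 + 0*(-2)) = 3 - (2 + 0) = 3 - 1*2 = 3 - 2 = 1)
c(H) = -1 (c(H) = -2 + 1 = -1)
(-19 + c(-7))**2 = (-19 - 1)**2 = (-20)**2 = 400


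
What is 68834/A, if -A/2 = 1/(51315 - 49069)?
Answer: -77300582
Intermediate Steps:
A = -1/1123 (A = -2/(51315 - 49069) = -2/2246 = -2*1/2246 = -1/1123 ≈ -0.00089047)
68834/A = 68834/(-1/1123) = 68834*(-1123) = -77300582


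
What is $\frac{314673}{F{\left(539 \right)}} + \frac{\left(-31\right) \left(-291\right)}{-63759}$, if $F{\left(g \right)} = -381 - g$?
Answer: $- \frac{6690511709}{19552760} \approx -342.18$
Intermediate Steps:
$\frac{314673}{F{\left(539 \right)}} + \frac{\left(-31\right) \left(-291\right)}{-63759} = \frac{314673}{-381 - 539} + \frac{\left(-31\right) \left(-291\right)}{-63759} = \frac{314673}{-381 - 539} + 9021 \left(- \frac{1}{63759}\right) = \frac{314673}{-920} - \frac{3007}{21253} = 314673 \left(- \frac{1}{920}\right) - \frac{3007}{21253} = - \frac{314673}{920} - \frac{3007}{21253} = - \frac{6690511709}{19552760}$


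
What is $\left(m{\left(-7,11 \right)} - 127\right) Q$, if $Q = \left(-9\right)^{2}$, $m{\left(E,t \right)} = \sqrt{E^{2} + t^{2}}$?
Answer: $-10287 + 81 \sqrt{170} \approx -9230.9$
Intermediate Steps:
$Q = 81$
$\left(m{\left(-7,11 \right)} - 127\right) Q = \left(\sqrt{\left(-7\right)^{2} + 11^{2}} - 127\right) 81 = \left(\sqrt{49 + 121} - 127\right) 81 = \left(\sqrt{170} - 127\right) 81 = \left(-127 + \sqrt{170}\right) 81 = -10287 + 81 \sqrt{170}$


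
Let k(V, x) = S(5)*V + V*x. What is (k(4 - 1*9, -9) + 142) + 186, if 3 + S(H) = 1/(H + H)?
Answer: 775/2 ≈ 387.50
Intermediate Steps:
S(H) = -3 + 1/(2*H) (S(H) = -3 + 1/(H + H) = -3 + 1/(2*H))
k(V, x) = -29*V/10 + V*x (k(V, x) = (-3 + (½)/5)*V + V*x = (-3 + (½)*(⅕))*V + V*x = (-3 + ⅒)*V + V*x = -29*V/10 + V*x)
(k(4 - 1*9, -9) + 142) + 186 = ((4 - 1*9)*(-29 + 10*(-9))/10 + 142) + 186 = ((4 - 9)*(-29 - 90)/10 + 142) + 186 = ((⅒)*(-5)*(-119) + 142) + 186 = (119/2 + 142) + 186 = 403/2 + 186 = 775/2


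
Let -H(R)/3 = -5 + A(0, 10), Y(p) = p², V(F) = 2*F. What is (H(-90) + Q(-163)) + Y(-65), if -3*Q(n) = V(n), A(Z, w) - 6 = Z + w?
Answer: 12902/3 ≈ 4300.7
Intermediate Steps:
A(Z, w) = 6 + Z + w (A(Z, w) = 6 + (Z + w) = 6 + Z + w)
Q(n) = -2*n/3
H(R) = -33 (H(R) = -3*(-5 + (6 + 0 + 10)) = -3*(-5 + 16) = -3*11 = -33)
(H(-90) + Q(-163)) + Y(-65) = (-33 - ⅔*(-163)) + (-65)² = (-33 + 326/3) + 4225 = 227/3 + 4225 = 12902/3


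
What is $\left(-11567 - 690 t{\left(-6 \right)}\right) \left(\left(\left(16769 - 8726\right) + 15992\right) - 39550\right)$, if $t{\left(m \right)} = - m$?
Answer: $243694105$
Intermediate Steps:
$\left(-11567 - 690 t{\left(-6 \right)}\right) \left(\left(\left(16769 - 8726\right) + 15992\right) - 39550\right) = \left(-11567 - 690 \left(\left(-1\right) \left(-6\right)\right)\right) \left(\left(\left(16769 - 8726\right) + 15992\right) - 39550\right) = \left(-11567 - 4140\right) \left(\left(8043 + 15992\right) - 39550\right) = \left(-11567 - 4140\right) \left(24035 - 39550\right) = \left(-15707\right) \left(-15515\right) = 243694105$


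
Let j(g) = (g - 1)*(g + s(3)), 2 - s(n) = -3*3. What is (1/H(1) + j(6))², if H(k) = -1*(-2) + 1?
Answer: 65536/9 ≈ 7281.8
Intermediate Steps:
s(n) = 11 (s(n) = 2 - (-3)*3 = 2 - 1*(-9) = 2 + 9 = 11)
H(k) = 3 (H(k) = 2 + 1 = 3)
j(g) = (-1 + g)*(11 + g) (j(g) = (g - 1)*(g + 11) = (-1 + g)*(11 + g))
(1/H(1) + j(6))² = (1/3 + (-11 + 6² + 10*6))² = (1*(⅓) + (-11 + 36 + 60))² = (⅓ + 85)² = (256/3)² = 65536/9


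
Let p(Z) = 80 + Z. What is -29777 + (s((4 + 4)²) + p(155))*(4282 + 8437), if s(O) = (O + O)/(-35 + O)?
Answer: 87444484/29 ≈ 3.0153e+6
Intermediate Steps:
s(O) = 2*O/(-35 + O) (s(O) = (2*O)/(-35 + O) = 2*O/(-35 + O))
-29777 + (s((4 + 4)²) + p(155))*(4282 + 8437) = -29777 + (2*(4 + 4)²/(-35 + (4 + 4)²) + (80 + 155))*(4282 + 8437) = -29777 + (2*8²/(-35 + 8²) + 235)*12719 = -29777 + (2*64/(-35 + 64) + 235)*12719 = -29777 + (2*64/29 + 235)*12719 = -29777 + (2*64*(1/29) + 235)*12719 = -29777 + (128/29 + 235)*12719 = -29777 + (6943/29)*12719 = -29777 + 88308017/29 = 87444484/29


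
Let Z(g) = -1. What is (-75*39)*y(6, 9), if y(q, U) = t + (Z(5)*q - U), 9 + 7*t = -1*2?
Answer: 339300/7 ≈ 48471.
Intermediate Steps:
t = -11/7 (t = -9/7 + (-1*2)/7 = -9/7 + (⅐)*(-2) = -9/7 - 2/7 = -11/7 ≈ -1.5714)
y(q, U) = -11/7 - U - q (y(q, U) = -11/7 + (-q - U) = -11/7 + (-U - q) = -11/7 - U - q)
(-75*39)*y(6, 9) = (-75*39)*(-11/7 - 1*9 - 1*6) = -2925*(-11/7 - 9 - 6) = -2925*(-116/7) = 339300/7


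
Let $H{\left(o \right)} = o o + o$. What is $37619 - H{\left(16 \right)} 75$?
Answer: $17219$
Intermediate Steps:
$H{\left(o \right)} = o + o^{2}$ ($H{\left(o \right)} = o^{2} + o = o + o^{2}$)
$37619 - H{\left(16 \right)} 75 = 37619 - 16 \left(1 + 16\right) 75 = 37619 - 16 \cdot 17 \cdot 75 = 37619 - 272 \cdot 75 = 37619 - 20400 = 17219$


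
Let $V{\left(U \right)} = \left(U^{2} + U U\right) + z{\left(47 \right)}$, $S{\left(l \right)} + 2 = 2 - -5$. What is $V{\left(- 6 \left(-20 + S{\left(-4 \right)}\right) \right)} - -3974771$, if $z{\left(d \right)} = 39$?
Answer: $3991010$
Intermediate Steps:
$S{\left(l \right)} = 5$ ($S{\left(l \right)} = -2 + \left(2 - -5\right) = -2 + \left(2 + 5\right) = -2 + 7 = 5$)
$V{\left(U \right)} = 39 + 2 U^{2}$ ($V{\left(U \right)} = \left(U^{2} + U U\right) + 39 = \left(U^{2} + U^{2}\right) + 39 = 2 U^{2} + 39 = 39 + 2 U^{2}$)
$V{\left(- 6 \left(-20 + S{\left(-4 \right)}\right) \right)} - -3974771 = \left(39 + 2 \left(- 6 \left(-20 + 5\right)\right)^{2}\right) - -3974771 = \left(39 + 2 \left(\left(-6\right) \left(-15\right)\right)^{2}\right) + 3974771 = \left(39 + 2 \cdot 90^{2}\right) + 3974771 = \left(39 + 2 \cdot 8100\right) + 3974771 = \left(39 + 16200\right) + 3974771 = 16239 + 3974771 = 3991010$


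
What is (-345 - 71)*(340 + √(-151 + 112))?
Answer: -141440 - 416*I*√39 ≈ -1.4144e+5 - 2597.9*I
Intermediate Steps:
(-345 - 71)*(340 + √(-151 + 112)) = -416*(340 + √(-39)) = -416*(340 + I*√39) = -141440 - 416*I*√39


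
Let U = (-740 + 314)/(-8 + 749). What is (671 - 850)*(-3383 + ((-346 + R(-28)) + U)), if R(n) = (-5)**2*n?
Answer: 195844795/247 ≈ 7.9289e+5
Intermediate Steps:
U = -142/247 (U = -426/741 = -426*1/741 = -142/247 ≈ -0.57490)
R(n) = 25*n
(671 - 850)*(-3383 + ((-346 + R(-28)) + U)) = (671 - 850)*(-3383 + ((-346 + 25*(-28)) - 142/247)) = -179*(-3383 + ((-346 - 700) - 142/247)) = -179*(-3383 + (-1046 - 142/247)) = -179*(-3383 - 258504/247) = -179*(-1094105/247) = 195844795/247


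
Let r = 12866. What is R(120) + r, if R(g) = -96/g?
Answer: 64326/5 ≈ 12865.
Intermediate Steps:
R(120) + r = -96/120 + 12866 = -96*1/120 + 12866 = -⅘ + 12866 = 64326/5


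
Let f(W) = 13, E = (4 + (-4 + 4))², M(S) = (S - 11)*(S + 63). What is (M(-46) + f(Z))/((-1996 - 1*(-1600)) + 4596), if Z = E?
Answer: -239/1050 ≈ -0.22762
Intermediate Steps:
M(S) = (-11 + S)*(63 + S)
E = 16 (E = (4 + 0)² = 4² = 16)
Z = 16
(M(-46) + f(Z))/((-1996 - 1*(-1600)) + 4596) = ((-693 + (-46)² + 52*(-46)) + 13)/((-1996 - 1*(-1600)) + 4596) = ((-693 + 2116 - 2392) + 13)/((-1996 + 1600) + 4596) = (-969 + 13)/(-396 + 4596) = -956/4200 = -956*1/4200 = -239/1050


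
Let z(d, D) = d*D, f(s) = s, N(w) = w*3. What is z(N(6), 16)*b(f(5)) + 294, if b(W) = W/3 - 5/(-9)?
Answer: 934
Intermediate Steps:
N(w) = 3*w
z(d, D) = D*d
b(W) = 5/9 + W/3 (b(W) = W*(1/3) - 5*(-1/9) = W/3 + 5/9 = 5/9 + W/3)
z(N(6), 16)*b(f(5)) + 294 = (16*(3*6))*(5/9 + (1/3)*5) + 294 = (16*18)*(5/9 + 5/3) + 294 = 288*(20/9) + 294 = 640 + 294 = 934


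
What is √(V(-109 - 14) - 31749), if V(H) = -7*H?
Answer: 6*I*√858 ≈ 175.75*I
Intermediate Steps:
√(V(-109 - 14) - 31749) = √(-7*(-109 - 14) - 31749) = √(-7*(-123) - 31749) = √(861 - 31749) = √(-30888) = 6*I*√858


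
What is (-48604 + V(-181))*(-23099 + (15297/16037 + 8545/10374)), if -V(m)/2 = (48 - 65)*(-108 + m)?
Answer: 16037511490833655/11883417 ≈ 1.3496e+9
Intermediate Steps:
V(m) = -3672 + 34*m (V(m) = -2*(48 - 65)*(-108 + m) = -(-34)*(-108 + m) = -2*(1836 - 17*m) = -3672 + 34*m)
(-48604 + V(-181))*(-23099 + (15297/16037 + 8545/10374)) = (-48604 + (-3672 + 34*(-181)))*(-23099 + (15297/16037 + 8545/10374)) = (-48604 + (-3672 - 6154))*(-23099 + (15297*(1/16037) + 8545*(1/10374))) = (-48604 - 9826)*(-23099 + (15297/16037 + 8545/10374)) = -58430*(-23099 + 42246749/23766834) = -58430*(-548947851817/23766834) = 16037511490833655/11883417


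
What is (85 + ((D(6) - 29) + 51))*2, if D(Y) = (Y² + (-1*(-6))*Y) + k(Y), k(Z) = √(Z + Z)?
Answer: 358 + 4*√3 ≈ 364.93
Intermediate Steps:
k(Z) = √2*√Z (k(Z) = √(2*Z) = √2*√Z)
D(Y) = Y² + 6*Y + √2*√Y (D(Y) = (Y² + (-1*(-6))*Y) + √2*√Y = (Y² + 6*Y) + √2*√Y = Y² + 6*Y + √2*√Y)
(85 + ((D(6) - 29) + 51))*2 = (85 + (((6² + 6*6 + √2*√6) - 29) + 51))*2 = (85 + (((36 + 36 + 2*√3) - 29) + 51))*2 = (85 + (((72 + 2*√3) - 29) + 51))*2 = (85 + ((43 + 2*√3) + 51))*2 = (85 + (94 + 2*√3))*2 = (179 + 2*√3)*2 = 358 + 4*√3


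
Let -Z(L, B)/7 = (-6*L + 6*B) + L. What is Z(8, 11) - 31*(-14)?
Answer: 252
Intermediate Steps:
Z(L, B) = -42*B + 35*L (Z(L, B) = -7*((-6*L + 6*B) + L) = -7*(-5*L + 6*B) = -42*B + 35*L)
Z(8, 11) - 31*(-14) = (-42*11 + 35*8) - 31*(-14) = (-462 + 280) + 434 = -182 + 434 = 252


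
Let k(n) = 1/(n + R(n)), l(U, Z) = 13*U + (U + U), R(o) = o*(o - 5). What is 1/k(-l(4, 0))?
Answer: 3840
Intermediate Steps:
R(o) = o*(-5 + o)
l(U, Z) = 15*U (l(U, Z) = 13*U + 2*U = 15*U)
k(n) = 1/(n + n*(-5 + n))
1/k(-l(4, 0)) = 1/(1/(((-15*4))*(-4 - 15*4))) = 1/(1/(((-1*60))*(-4 - 1*60))) = 1/(1/((-60)*(-4 - 60))) = 1/(-1/60/(-64)) = 1/(-1/60*(-1/64)) = 1/(1/3840) = 3840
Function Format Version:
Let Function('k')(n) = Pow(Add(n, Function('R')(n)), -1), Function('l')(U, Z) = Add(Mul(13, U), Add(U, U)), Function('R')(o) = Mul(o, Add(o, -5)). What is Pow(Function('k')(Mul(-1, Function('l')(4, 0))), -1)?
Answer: 3840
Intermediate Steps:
Function('R')(o) = Mul(o, Add(-5, o))
Function('l')(U, Z) = Mul(15, U) (Function('l')(U, Z) = Add(Mul(13, U), Mul(2, U)) = Mul(15, U))
Function('k')(n) = Pow(Add(n, Mul(n, Add(-5, n))), -1)
Pow(Function('k')(Mul(-1, Function('l')(4, 0))), -1) = Pow(Mul(Pow(Mul(-1, Mul(15, 4)), -1), Pow(Add(-4, Mul(-1, Mul(15, 4))), -1)), -1) = Pow(Mul(Pow(Mul(-1, 60), -1), Pow(Add(-4, Mul(-1, 60)), -1)), -1) = Pow(Mul(Pow(-60, -1), Pow(Add(-4, -60), -1)), -1) = Pow(Mul(Rational(-1, 60), Pow(-64, -1)), -1) = Pow(Mul(Rational(-1, 60), Rational(-1, 64)), -1) = Pow(Rational(1, 3840), -1) = 3840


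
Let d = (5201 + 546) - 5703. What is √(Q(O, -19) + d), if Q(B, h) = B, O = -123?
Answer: I*√79 ≈ 8.8882*I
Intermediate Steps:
d = 44 (d = 5747 - 5703 = 44)
√(Q(O, -19) + d) = √(-123 + 44) = √(-79) = I*√79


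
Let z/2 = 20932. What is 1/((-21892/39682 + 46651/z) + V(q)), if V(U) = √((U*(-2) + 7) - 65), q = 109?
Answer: 388199548390688728/190640651482427139385 - 1379871209493786752*I*√69/190640651482427139385 ≈ 0.0020363 - 0.060124*I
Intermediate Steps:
z = 41864 (z = 2*20932 = 41864)
V(U) = √(-58 - 2*U) (V(U) = √((-2*U + 7) - 65) = √((7 - 2*U) - 65) = √(-58 - 2*U))
1/((-21892/39682 + 46651/z) + V(q)) = 1/((-21892/39682 + 46651/41864) + √(-58 - 2*109)) = 1/((-21892*1/39682 + 46651*(1/41864)) + √(-58 - 218)) = 1/((-10946/19841 + 46651/41864) + √(-276)) = 1/(467359147/830623624 + 2*I*√69)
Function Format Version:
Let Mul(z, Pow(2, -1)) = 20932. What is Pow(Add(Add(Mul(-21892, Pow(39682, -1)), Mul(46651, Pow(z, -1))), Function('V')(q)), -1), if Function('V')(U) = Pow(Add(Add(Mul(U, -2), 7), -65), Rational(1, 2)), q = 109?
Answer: Add(Rational(388199548390688728, 190640651482427139385), Mul(Rational(-1379871209493786752, 190640651482427139385), I, Pow(69, Rational(1, 2)))) ≈ Add(0.0020363, Mul(-0.060124, I))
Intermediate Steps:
z = 41864 (z = Mul(2, 20932) = 41864)
Function('V')(U) = Pow(Add(-58, Mul(-2, U)), Rational(1, 2)) (Function('V')(U) = Pow(Add(Add(Mul(-2, U), 7), -65), Rational(1, 2)) = Pow(Add(Add(7, Mul(-2, U)), -65), Rational(1, 2)) = Pow(Add(-58, Mul(-2, U)), Rational(1, 2)))
Pow(Add(Add(Mul(-21892, Pow(39682, -1)), Mul(46651, Pow(z, -1))), Function('V')(q)), -1) = Pow(Add(Add(Mul(-21892, Pow(39682, -1)), Mul(46651, Pow(41864, -1))), Pow(Add(-58, Mul(-2, 109)), Rational(1, 2))), -1) = Pow(Add(Add(Mul(-21892, Rational(1, 39682)), Mul(46651, Rational(1, 41864))), Pow(Add(-58, -218), Rational(1, 2))), -1) = Pow(Add(Add(Rational(-10946, 19841), Rational(46651, 41864)), Pow(-276, Rational(1, 2))), -1) = Pow(Add(Rational(467359147, 830623624), Mul(2, I, Pow(69, Rational(1, 2)))), -1)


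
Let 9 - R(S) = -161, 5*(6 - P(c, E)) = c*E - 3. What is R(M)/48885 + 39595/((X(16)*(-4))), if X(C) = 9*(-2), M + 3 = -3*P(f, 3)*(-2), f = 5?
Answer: 129040921/234648 ≈ 549.93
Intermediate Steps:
P(c, E) = 33/5 - E*c/5 (P(c, E) = 6 - (c*E - 3)/5 = 6 - (E*c - 3)/5 = 6 - (-3 + E*c)/5 = 6 + (⅗ - E*c/5) = 33/5 - E*c/5)
M = 93/5 (M = -3 - 3*(33/5 - ⅕*3*5)*(-2) = -3 - 3*(33/5 - 3)*(-2) = -3 - 3*18/5*(-2) = -3 - 54/5*(-2) = -3 + 108/5 = 93/5 ≈ 18.600)
R(S) = 170 (R(S) = 9 - 1*(-161) = 9 + 161 = 170)
X(C) = -18
R(M)/48885 + 39595/((X(16)*(-4))) = 170/48885 + 39595/((-18*(-4))) = 170*(1/48885) + 39595/72 = 34/9777 + 39595*(1/72) = 34/9777 + 39595/72 = 129040921/234648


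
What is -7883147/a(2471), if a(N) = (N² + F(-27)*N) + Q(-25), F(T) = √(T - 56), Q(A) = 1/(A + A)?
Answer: -120333105009910150/93204502144625901 + 48698140592500*I*√83/93204502144625901 ≈ -1.2911 + 0.0047601*I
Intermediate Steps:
Q(A) = 1/(2*A)
F(T) = √(-56 + T)
a(N) = -1/50 + N² + I*N*√83 (a(N) = (N² + √(-56 - 27)*N) + (½)/(-25) = (N² + √(-83)*N) + (½)*(-1/25) = (N² + (I*√83)*N) - 1/50 = (N² + I*N*√83) - 1/50 = -1/50 + N² + I*N*√83)
-7883147/a(2471) = -7883147/(-1/50 + 2471² + I*2471*√83) = -7883147/(-1/50 + 6105841 + 2471*I*√83) = -7883147/(305292049/50 + 2471*I*√83)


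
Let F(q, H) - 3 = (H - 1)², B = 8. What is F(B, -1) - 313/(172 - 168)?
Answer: -285/4 ≈ -71.250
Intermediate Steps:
F(q, H) = 3 + (-1 + H)² (F(q, H) = 3 + (H - 1)² = 3 + (-1 + H)²)
F(B, -1) - 313/(172 - 168) = (3 + (-1 - 1)²) - 313/(172 - 168) = (3 + (-2)²) - 313/4 = (3 + 4) - 313*¼ = 7 - 313/4 = -285/4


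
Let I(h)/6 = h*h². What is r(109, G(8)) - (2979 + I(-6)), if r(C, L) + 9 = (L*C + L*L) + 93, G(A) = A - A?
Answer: -1599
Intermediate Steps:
I(h) = 6*h³ (I(h) = 6*(h*h²) = 6*h³)
G(A) = 0
r(C, L) = 84 + L² + C*L (r(C, L) = -9 + ((L*C + L*L) + 93) = -9 + ((C*L + L²) + 93) = -9 + ((L² + C*L) + 93) = -9 + (93 + L² + C*L) = 84 + L² + C*L)
r(109, G(8)) - (2979 + I(-6)) = (84 + 0² + 109*0) - (2979 + 6*(-6)³) = (84 + 0 + 0) - (2979 + 6*(-216)) = 84 - (2979 - 1296) = 84 - 1*1683 = 84 - 1683 = -1599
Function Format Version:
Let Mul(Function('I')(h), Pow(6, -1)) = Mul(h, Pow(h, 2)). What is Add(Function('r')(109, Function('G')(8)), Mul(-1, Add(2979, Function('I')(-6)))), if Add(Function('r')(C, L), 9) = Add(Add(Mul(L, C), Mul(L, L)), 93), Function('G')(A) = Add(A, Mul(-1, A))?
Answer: -1599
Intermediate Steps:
Function('I')(h) = Mul(6, Pow(h, 3)) (Function('I')(h) = Mul(6, Mul(h, Pow(h, 2))) = Mul(6, Pow(h, 3)))
Function('G')(A) = 0
Function('r')(C, L) = Add(84, Pow(L, 2), Mul(C, L)) (Function('r')(C, L) = Add(-9, Add(Add(Mul(L, C), Mul(L, L)), 93)) = Add(-9, Add(Add(Mul(C, L), Pow(L, 2)), 93)) = Add(-9, Add(Add(Pow(L, 2), Mul(C, L)), 93)) = Add(-9, Add(93, Pow(L, 2), Mul(C, L))) = Add(84, Pow(L, 2), Mul(C, L)))
Add(Function('r')(109, Function('G')(8)), Mul(-1, Add(2979, Function('I')(-6)))) = Add(Add(84, Pow(0, 2), Mul(109, 0)), Mul(-1, Add(2979, Mul(6, Pow(-6, 3))))) = Add(Add(84, 0, 0), Mul(-1, Add(2979, Mul(6, -216)))) = Add(84, Mul(-1, Add(2979, -1296))) = Add(84, Mul(-1, 1683)) = Add(84, -1683) = -1599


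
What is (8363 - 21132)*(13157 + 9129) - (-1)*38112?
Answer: -284531822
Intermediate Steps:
(8363 - 21132)*(13157 + 9129) - (-1)*38112 = -12769*22286 - 1*(-38112) = -284569934 + 38112 = -284531822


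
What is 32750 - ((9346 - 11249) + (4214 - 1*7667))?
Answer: 38106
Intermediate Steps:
32750 - ((9346 - 11249) + (4214 - 1*7667)) = 32750 - (-1903 + (4214 - 7667)) = 32750 - (-1903 - 3453) = 32750 - 1*(-5356) = 32750 + 5356 = 38106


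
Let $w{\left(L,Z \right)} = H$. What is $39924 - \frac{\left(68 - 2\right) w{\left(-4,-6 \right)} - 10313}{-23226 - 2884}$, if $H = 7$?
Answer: $\frac{1042405789}{26110} \approx 39924.0$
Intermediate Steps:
$w{\left(L,Z \right)} = 7$
$39924 - \frac{\left(68 - 2\right) w{\left(-4,-6 \right)} - 10313}{-23226 - 2884} = 39924 - \frac{\left(68 - 2\right) 7 - 10313}{-23226 - 2884} = 39924 - \frac{66 \cdot 7 - 10313}{-26110} = 39924 - \left(462 - 10313\right) \left(- \frac{1}{26110}\right) = 39924 - \left(-9851\right) \left(- \frac{1}{26110}\right) = 39924 - \frac{9851}{26110} = \frac{1042405789}{26110}$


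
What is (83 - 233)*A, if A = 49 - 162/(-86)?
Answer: -328200/43 ≈ -7632.6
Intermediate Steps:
A = 2188/43 (A = 49 - 162*(-1/86) = 49 + 81/43 = 2188/43 ≈ 50.884)
(83 - 233)*A = (83 - 233)*(2188/43) = -150*2188/43 = -328200/43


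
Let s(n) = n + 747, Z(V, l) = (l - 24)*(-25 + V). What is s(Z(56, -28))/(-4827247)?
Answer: 865/4827247 ≈ 0.00017919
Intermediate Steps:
Z(V, l) = (-25 + V)*(-24 + l) (Z(V, l) = (-24 + l)*(-25 + V) = (-25 + V)*(-24 + l))
s(n) = 747 + n
s(Z(56, -28))/(-4827247) = (747 + (600 - 25*(-28) - 24*56 + 56*(-28)))/(-4827247) = (747 + (600 + 700 - 1344 - 1568))*(-1/4827247) = (747 - 1612)*(-1/4827247) = -865*(-1/4827247) = 865/4827247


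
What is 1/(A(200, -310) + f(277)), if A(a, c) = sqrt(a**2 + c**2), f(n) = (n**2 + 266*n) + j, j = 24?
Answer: 30087/4526110625 - 2*sqrt(1361)/4526110625 ≈ 6.6311e-6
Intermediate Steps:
f(n) = 24 + n**2 + 266*n (f(n) = (n**2 + 266*n) + 24 = 24 + n**2 + 266*n)
1/(A(200, -310) + f(277)) = 1/(sqrt(200**2 + (-310)**2) + (24 + 277**2 + 266*277)) = 1/(sqrt(40000 + 96100) + (24 + 76729 + 73682)) = 1/(sqrt(136100) + 150435) = 1/(10*sqrt(1361) + 150435) = 1/(150435 + 10*sqrt(1361))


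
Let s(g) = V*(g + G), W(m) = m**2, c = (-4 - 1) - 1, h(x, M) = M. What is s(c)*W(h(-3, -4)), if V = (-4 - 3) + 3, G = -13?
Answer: 1216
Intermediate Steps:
c = -6 (c = -5 - 1 = -6)
V = -4 (V = -7 + 3 = -4)
s(g) = 52 - 4*g (s(g) = -4*(g - 13) = -4*(-13 + g) = 52 - 4*g)
s(c)*W(h(-3, -4)) = (52 - 4*(-6))*(-4)**2 = (52 + 24)*16 = 76*16 = 1216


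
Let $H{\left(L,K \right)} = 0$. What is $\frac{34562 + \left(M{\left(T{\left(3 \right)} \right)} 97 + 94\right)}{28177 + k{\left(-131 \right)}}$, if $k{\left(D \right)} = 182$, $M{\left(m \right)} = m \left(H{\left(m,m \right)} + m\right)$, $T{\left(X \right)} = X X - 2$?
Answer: $\frac{39409}{28359} \approx 1.3896$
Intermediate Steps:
$T{\left(X \right)} = -2 + X^{2}$ ($T{\left(X \right)} = X^{2} - 2 = -2 + X^{2}$)
$M{\left(m \right)} = m^{2}$ ($M{\left(m \right)} = m \left(0 + m\right) = m m = m^{2}$)
$\frac{34562 + \left(M{\left(T{\left(3 \right)} \right)} 97 + 94\right)}{28177 + k{\left(-131 \right)}} = \frac{34562 + \left(\left(-2 + 3^{2}\right)^{2} \cdot 97 + 94\right)}{28177 + 182} = \frac{34562 + \left(\left(-2 + 9\right)^{2} \cdot 97 + 94\right)}{28359} = \left(34562 + \left(7^{2} \cdot 97 + 94\right)\right) \frac{1}{28359} = \left(34562 + \left(49 \cdot 97 + 94\right)\right) \frac{1}{28359} = \left(34562 + \left(4753 + 94\right)\right) \frac{1}{28359} = \left(34562 + 4847\right) \frac{1}{28359} = 39409 \cdot \frac{1}{28359} = \frac{39409}{28359}$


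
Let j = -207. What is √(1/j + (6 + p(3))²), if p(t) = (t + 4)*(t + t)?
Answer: √10969321/69 ≈ 48.000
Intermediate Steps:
p(t) = 2*t*(4 + t) (p(t) = (4 + t)*(2*t) = 2*t*(4 + t))
√(1/j + (6 + p(3))²) = √(1/(-207) + (6 + 2*3*(4 + 3))²) = √(-1/207 + (6 + 2*3*7)²) = √(-1/207 + (6 + 42)²) = √(-1/207 + 48²) = √(-1/207 + 2304) = √(476927/207) = √10969321/69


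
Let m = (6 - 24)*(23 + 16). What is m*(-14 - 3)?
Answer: 11934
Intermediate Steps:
m = -702 (m = -18*39 = -702)
m*(-14 - 3) = -702*(-14 - 3) = -702*(-17) = 11934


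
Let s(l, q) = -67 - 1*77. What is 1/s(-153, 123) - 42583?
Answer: -6131953/144 ≈ -42583.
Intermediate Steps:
s(l, q) = -144 (s(l, q) = -67 - 77 = -144)
1/s(-153, 123) - 42583 = 1/(-144) - 42583 = -1/144 - 42583 = -6131953/144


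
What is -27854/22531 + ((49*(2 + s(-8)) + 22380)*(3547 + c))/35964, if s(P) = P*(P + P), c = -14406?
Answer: -3517547725003/405152442 ≈ -8682.0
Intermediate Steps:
s(P) = 2*P² (s(P) = P*(2*P) = 2*P²)
-27854/22531 + ((49*(2 + s(-8)) + 22380)*(3547 + c))/35964 = -27854/22531 + ((49*(2 + 2*(-8)²) + 22380)*(3547 - 14406))/35964 = -27854*1/22531 + ((49*(2 + 2*64) + 22380)*(-10859))*(1/35964) = -27854/22531 + ((49*(2 + 128) + 22380)*(-10859))*(1/35964) = -27854/22531 + ((49*130 + 22380)*(-10859))*(1/35964) = -27854/22531 + ((6370 + 22380)*(-10859))*(1/35964) = -27854/22531 + (28750*(-10859))*(1/35964) = -27854/22531 - 312196250*1/35964 = -27854/22531 - 156098125/17982 = -3517547725003/405152442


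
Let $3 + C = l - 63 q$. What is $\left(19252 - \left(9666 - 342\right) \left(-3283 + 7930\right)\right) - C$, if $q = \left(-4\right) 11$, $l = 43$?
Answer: $-43312188$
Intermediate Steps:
$q = -44$
$C = 2812$ ($C = -3 + \left(43 - -2772\right) = -3 + \left(43 + 2772\right) = -3 + 2815 = 2812$)
$\left(19252 - \left(9666 - 342\right) \left(-3283 + 7930\right)\right) - C = \left(19252 - \left(9666 - 342\right) \left(-3283 + 7930\right)\right) - 2812 = \left(19252 - 9324 \cdot 4647\right) - 2812 = \left(19252 - 43328628\right) - 2812 = -43309376 - 2812 = -43312188$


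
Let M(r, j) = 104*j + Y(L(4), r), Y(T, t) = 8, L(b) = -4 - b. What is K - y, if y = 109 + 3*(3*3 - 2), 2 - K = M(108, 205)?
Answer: -21456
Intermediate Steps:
M(r, j) = 8 + 104*j (M(r, j) = 104*j + 8 = 8 + 104*j)
K = -21326 (K = 2 - (8 + 104*205) = 2 - (8 + 21320) = 2 - 1*21328 = 2 - 21328 = -21326)
y = 130 (y = 109 + 3*(9 - 2) = 109 + 3*7 = 109 + 21 = 130)
K - y = -21326 - 1*130 = -21326 - 130 = -21456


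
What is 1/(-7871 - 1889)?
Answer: -1/9760 ≈ -0.00010246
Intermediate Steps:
1/(-7871 - 1889) = 1/(-9760) = -1/9760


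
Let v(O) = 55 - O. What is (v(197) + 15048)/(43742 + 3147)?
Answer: 14906/46889 ≈ 0.31790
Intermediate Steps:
(v(197) + 15048)/(43742 + 3147) = ((55 - 1*197) + 15048)/(43742 + 3147) = ((55 - 197) + 15048)/46889 = (-142 + 15048)*(1/46889) = 14906*(1/46889) = 14906/46889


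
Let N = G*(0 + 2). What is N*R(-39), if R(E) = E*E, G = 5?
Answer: 15210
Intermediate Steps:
R(E) = E²
N = 10 (N = 5*(0 + 2) = 5*2 = 10)
N*R(-39) = 10*(-39)² = 10*1521 = 15210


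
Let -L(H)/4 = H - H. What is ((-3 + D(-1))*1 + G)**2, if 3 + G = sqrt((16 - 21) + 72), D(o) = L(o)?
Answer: (-6 + sqrt(67))**2 ≈ 4.7758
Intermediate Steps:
L(H) = 0 (L(H) = -4*(H - H) = -4*0 = 0)
D(o) = 0
G = -3 + sqrt(67) (G = -3 + sqrt((16 - 21) + 72) = -3 + sqrt(-5 + 72) = -3 + sqrt(67) ≈ 5.1854)
((-3 + D(-1))*1 + G)**2 = ((-3 + 0)*1 + (-3 + sqrt(67)))**2 = (-3*1 + (-3 + sqrt(67)))**2 = (-3 + (-3 + sqrt(67)))**2 = (-6 + sqrt(67))**2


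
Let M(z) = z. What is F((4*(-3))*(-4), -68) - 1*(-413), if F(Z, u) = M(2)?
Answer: 415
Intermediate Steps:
F(Z, u) = 2
F((4*(-3))*(-4), -68) - 1*(-413) = 2 - 1*(-413) = 2 + 413 = 415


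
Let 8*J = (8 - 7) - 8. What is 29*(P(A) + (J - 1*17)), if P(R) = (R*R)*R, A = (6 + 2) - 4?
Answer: 10701/8 ≈ 1337.6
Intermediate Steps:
J = -7/8 (J = ((8 - 7) - 8)/8 = (1 - 8)/8 = (⅛)*(-7) = -7/8 ≈ -0.87500)
A = 4 (A = 8 - 4 = 4)
P(R) = R³ (P(R) = R²*R = R³)
29*(P(A) + (J - 1*17)) = 29*(4³ + (-7/8 - 1*17)) = 29*(64 + (-7/8 - 17)) = 29*(64 - 143/8) = 29*(369/8) = 10701/8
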